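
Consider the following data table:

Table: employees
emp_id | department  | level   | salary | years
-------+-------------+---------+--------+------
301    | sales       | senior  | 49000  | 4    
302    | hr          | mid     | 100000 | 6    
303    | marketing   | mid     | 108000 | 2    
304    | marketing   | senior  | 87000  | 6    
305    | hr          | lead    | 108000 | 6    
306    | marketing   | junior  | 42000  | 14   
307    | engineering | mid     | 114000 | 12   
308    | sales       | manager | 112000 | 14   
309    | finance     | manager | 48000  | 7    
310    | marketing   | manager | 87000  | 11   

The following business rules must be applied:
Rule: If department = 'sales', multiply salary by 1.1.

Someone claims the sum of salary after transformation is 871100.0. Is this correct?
Yes, the result is correct.

Step 1: Calculate the correct sum after transformation
Step 2: Apply multiplier 1.1 to records where department = 'sales'
Step 3: Correct result = 871100.0
Step 4: Claimed result = 871100.0
Step 5: 871100.0 = 871100.0 ✓
Conclusion: The claimed result is correct.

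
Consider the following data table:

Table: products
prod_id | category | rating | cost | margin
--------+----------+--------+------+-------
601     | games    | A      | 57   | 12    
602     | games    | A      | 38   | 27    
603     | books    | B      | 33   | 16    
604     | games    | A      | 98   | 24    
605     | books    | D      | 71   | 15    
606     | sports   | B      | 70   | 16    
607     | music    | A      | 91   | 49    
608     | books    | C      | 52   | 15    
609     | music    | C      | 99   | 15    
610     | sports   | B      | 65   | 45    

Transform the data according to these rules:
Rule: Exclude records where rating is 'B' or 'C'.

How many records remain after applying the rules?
5

Step 1: Count records to exclude
  - 3 (B) + 2 (C) = 5 records
Step 2: Total records: 10
Step 3: Remaining = 10 - 5 = 5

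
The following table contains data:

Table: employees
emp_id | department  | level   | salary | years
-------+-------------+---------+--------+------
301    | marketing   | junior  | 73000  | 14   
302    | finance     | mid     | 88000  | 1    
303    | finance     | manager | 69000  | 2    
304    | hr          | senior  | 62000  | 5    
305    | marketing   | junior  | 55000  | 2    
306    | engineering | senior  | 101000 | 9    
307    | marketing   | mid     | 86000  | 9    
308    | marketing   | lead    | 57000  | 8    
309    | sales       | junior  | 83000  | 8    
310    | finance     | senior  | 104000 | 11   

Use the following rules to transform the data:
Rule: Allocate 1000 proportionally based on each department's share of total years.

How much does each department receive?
engineering: 130.43, finance: 202.9, hr: 72.46, marketing: 478.26, sales: 115.94

Step 1: Calculate total years = 69
Step 2: Calculate each department's proportion:
  engineering: 9/69 = 13.04% → 130.43
  finance: 14/69 = 20.29% → 202.9
  hr: 5/69 = 7.25% → 72.46
  marketing: 33/69 = 47.83% → 478.26
  sales: 8/69 = 11.59% → 115.94
Step 3: Verify: sum of allocations ≈ 1000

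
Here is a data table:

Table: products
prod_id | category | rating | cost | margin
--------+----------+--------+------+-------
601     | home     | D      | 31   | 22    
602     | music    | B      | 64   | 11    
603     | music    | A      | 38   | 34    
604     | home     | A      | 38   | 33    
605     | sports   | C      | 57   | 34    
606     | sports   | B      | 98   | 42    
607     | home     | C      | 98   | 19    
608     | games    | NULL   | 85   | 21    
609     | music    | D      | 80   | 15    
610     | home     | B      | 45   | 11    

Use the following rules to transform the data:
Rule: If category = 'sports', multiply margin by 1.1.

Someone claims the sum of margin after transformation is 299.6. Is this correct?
No, the correct result is 249.6.

Step 1: Calculate the correct sum after transformation
Step 2: Apply multiplier 1.1 to records where category = 'sports'
Step 3: Correct result = 249.6
Step 4: Claimed result = 299.6
Step 5: 249.6 ≠ 299.6
Conclusion: The claimed result is incorrect. The correct answer is 249.6.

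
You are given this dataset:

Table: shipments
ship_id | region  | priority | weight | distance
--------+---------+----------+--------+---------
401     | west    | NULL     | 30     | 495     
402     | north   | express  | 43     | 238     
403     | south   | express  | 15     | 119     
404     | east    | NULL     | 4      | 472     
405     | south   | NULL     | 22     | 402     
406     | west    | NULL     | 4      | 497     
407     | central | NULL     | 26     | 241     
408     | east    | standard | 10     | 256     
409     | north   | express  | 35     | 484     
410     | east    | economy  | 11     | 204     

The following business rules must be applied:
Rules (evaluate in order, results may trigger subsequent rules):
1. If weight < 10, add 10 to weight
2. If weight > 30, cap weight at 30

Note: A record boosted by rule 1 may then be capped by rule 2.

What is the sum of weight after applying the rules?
202

Step 1: Apply rule 1 to records with weight < 10
  - 2 records get bonus of 10
  - Of these, 0 records then exceed 30 and get capped
Step 2: Apply rule 2 to records with weight > 30
  - 2 records (original) are capped
Step 3: Calculate final sum = 202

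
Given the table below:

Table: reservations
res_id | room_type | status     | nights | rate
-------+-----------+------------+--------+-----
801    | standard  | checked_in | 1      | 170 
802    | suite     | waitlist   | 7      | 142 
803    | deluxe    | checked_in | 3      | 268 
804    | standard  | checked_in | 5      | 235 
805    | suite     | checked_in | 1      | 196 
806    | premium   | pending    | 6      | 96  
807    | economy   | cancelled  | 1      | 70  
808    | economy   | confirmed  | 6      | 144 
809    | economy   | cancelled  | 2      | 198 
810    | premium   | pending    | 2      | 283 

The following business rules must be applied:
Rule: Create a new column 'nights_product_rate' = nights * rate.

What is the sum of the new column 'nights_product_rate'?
5811

Step 1: For each record, compute nights * rate
Example calculations:
  1 * 170 = 170
  7 * 142 = 994
  3 * 268 = 804
  ...
Step 2: Sum all derived values
Step 3: Total = 5811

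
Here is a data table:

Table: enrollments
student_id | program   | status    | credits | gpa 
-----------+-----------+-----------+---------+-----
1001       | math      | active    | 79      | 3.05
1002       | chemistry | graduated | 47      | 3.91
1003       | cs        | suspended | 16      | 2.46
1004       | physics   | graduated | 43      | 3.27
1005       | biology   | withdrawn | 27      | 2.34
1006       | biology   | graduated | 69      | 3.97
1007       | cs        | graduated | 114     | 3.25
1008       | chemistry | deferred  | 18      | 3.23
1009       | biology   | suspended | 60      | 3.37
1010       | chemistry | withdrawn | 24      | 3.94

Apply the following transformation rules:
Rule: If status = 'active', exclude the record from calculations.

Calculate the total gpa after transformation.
29.74

Step 1: Identify records where status = 'active'
Step 2: The excluded records sum to 3.05
Step 3: Original total gpa = 32.79
Step 4: Remaining total = 32.79 - 3.05 = 29.74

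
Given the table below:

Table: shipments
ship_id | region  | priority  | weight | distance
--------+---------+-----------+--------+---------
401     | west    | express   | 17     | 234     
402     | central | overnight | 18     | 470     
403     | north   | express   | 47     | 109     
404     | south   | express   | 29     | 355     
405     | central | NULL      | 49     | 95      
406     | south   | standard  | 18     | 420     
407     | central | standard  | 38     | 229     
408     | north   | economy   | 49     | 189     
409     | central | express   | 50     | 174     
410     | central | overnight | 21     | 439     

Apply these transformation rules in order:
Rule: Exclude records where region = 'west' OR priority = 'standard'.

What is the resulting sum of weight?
263

Step 1: Find records where region = 'west' OR priority = 'standard'
Step 2: 3 records match, summing to 73
Step 3: Original sum: 336
Step 4: Remaining sum = 336 - 73 = 263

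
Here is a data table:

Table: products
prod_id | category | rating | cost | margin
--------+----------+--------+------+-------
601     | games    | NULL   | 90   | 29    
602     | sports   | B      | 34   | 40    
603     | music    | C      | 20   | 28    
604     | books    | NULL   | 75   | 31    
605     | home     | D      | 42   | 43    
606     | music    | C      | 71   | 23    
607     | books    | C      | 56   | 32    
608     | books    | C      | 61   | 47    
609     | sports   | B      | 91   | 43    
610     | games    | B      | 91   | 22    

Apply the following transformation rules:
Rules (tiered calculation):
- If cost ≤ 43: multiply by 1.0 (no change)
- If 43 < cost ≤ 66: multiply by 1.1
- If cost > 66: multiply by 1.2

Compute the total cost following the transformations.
726.3

Step 1: Tier 1 (cost ≤ 43): 3 records, sum = 96 × 1.0 = 96.0
Step 2: Tier 2 (43 < cost ≤ 66): 2 records, sum = 117 × 1.1 = 128.7
Step 3: Tier 3 (cost > 66): 5 records, sum = 418 × 1.2 = 501.6
Step 4: Final sum = 96.0 + 128.7 + 501.6 = 726.3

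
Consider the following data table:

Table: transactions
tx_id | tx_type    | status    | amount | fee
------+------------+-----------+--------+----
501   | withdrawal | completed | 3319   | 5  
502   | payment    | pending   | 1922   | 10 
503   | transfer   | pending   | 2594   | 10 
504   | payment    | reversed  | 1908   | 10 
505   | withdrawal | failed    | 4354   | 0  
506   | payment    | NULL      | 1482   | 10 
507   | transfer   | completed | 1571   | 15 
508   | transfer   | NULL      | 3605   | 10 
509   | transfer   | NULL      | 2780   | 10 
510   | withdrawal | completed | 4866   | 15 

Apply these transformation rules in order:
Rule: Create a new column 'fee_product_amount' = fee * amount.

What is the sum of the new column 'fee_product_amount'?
256060

Step 1: For each record, compute fee * amount
Example calculations:
  5 * 3319 = 16595
  10 * 1922 = 19220
  10 * 2594 = 25940
  ...
Step 2: Sum all derived values
Step 3: Total = 256060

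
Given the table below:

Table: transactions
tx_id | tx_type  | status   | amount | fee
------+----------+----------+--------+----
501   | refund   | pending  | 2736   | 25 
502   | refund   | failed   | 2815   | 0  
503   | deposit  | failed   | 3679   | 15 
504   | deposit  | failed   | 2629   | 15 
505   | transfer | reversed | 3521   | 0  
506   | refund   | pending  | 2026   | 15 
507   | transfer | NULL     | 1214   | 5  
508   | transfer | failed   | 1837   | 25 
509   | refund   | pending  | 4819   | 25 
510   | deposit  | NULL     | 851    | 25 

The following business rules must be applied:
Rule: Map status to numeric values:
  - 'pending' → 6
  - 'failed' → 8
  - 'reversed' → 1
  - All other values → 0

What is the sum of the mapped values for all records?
51

Step 1: Apply mapping to each record
Step 2: Count by status:
  'pending': 3 records × 6 = 18
  'failed': 4 records × 8 = 32
  'reversed': 1 records × 1 = 1
Step 3: Sum all mapped values = 51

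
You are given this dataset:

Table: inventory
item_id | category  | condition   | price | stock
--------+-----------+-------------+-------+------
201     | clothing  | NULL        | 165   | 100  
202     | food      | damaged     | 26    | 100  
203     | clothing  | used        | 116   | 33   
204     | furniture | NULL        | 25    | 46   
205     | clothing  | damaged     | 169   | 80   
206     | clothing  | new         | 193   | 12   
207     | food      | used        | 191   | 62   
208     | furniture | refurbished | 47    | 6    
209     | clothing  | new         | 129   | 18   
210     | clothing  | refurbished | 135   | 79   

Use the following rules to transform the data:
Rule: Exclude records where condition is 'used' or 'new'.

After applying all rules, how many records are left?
6

Step 1: Count records to exclude
  - 2 (used) + 2 (new) = 4 records
Step 2: Total records: 10
Step 3: Remaining = 10 - 4 = 6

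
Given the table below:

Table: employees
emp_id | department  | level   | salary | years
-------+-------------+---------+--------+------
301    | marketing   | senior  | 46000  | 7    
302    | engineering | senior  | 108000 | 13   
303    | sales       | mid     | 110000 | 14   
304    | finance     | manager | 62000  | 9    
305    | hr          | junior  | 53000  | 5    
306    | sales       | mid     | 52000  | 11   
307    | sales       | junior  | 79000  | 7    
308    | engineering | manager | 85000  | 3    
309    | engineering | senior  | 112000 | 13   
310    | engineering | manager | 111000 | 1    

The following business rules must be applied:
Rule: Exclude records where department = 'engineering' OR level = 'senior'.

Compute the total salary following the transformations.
356000

Step 1: Find records where department = 'engineering' OR level = 'senior'
Step 2: 5 records match, summing to 462000
Step 3: Original sum: 818000
Step 4: Remaining sum = 818000 - 462000 = 356000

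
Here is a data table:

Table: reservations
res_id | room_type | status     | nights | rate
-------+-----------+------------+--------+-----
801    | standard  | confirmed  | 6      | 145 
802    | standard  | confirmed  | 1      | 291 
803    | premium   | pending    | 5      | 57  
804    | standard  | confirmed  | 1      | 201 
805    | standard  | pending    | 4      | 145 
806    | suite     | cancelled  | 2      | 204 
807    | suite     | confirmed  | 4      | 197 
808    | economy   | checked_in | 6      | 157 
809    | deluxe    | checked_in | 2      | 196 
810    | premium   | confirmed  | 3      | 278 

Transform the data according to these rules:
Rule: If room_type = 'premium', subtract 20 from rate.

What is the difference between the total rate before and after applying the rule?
40

Step 1: Original sum of rate = 1871
Step 2: 2 records have room_type = 'premium'
Step 3: Each affected record changes by -20
Step 4: Total change = 2 × -20 = -40
Step 5: New sum = 1871 + -40 = 1831
Step 6: Difference = |1831 - 1871| = 40
        (Sum decreased by 40)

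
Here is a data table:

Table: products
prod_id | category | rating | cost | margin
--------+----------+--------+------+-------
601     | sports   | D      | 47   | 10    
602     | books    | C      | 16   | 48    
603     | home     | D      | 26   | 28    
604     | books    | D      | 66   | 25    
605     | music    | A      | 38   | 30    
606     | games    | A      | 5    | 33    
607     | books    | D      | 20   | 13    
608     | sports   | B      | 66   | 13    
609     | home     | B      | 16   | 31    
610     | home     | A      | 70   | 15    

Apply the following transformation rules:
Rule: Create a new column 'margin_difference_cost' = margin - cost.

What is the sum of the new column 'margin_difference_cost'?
-124

Step 1: For each record, compute margin - cost
Example calculations:
  10 - 47 = -37
  48 - 16 = 32
  28 - 26 = 2
  ...
Step 2: Sum all derived values
Step 3: Total = -124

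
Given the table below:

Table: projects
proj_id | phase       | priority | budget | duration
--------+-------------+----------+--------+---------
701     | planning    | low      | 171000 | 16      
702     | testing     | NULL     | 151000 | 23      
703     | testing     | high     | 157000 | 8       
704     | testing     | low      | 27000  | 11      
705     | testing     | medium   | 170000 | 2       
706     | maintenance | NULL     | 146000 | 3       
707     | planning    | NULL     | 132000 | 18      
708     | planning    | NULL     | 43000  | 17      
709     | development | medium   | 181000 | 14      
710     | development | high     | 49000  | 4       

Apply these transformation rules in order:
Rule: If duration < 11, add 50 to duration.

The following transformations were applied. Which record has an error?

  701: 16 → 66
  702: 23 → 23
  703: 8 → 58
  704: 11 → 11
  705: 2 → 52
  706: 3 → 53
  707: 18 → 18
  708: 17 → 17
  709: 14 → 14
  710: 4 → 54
Record 701 has an error. The correct transformed value should be 16, not 66.

Step 1: Check each record against the rule
Step 2: Record 701 has duration = 16
Step 3: Since 16 >= 11, the bonus should not have been applied
Step 4: Correct value = 16, but claimed value = 66
Conclusion: Record 701 has the error.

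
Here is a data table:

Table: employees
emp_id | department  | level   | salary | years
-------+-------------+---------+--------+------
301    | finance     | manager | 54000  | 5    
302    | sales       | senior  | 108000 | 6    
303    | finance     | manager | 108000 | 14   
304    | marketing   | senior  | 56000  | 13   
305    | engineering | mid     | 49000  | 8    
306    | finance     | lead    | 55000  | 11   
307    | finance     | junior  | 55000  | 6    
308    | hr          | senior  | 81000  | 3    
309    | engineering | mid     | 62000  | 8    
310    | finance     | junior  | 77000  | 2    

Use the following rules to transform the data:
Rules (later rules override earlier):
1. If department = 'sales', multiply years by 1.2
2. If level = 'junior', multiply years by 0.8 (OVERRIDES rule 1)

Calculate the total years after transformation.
75.6

Step 1: Rule 2 takes priority for records with level = 'junior'
  - 2 records: 8 × 0.8 = 6.4
Step 2: Rule 1 applies to remaining records with department = 'sales'
  - 1 records: 6 × 1.2 = 7.2
Step 3: Other records unchanged: 62
Step 4: Final sum = 6.4 + 7.2 + 62 = 75.6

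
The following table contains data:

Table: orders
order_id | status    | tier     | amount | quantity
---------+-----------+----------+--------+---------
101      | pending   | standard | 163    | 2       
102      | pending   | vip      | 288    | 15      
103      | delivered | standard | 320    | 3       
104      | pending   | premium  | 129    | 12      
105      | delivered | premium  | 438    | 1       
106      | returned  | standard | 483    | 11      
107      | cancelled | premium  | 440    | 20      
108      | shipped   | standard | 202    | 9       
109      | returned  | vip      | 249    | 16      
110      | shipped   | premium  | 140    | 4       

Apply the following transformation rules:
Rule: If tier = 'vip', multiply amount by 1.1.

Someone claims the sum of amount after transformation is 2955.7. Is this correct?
No, the correct result is 2905.7.

Step 1: Calculate the correct sum after transformation
Step 2: Apply multiplier 1.1 to records where tier = 'vip'
Step 3: Correct result = 2905.7
Step 4: Claimed result = 2955.7
Step 5: 2905.7 ≠ 2955.7
Conclusion: The claimed result is incorrect. The correct answer is 2905.7.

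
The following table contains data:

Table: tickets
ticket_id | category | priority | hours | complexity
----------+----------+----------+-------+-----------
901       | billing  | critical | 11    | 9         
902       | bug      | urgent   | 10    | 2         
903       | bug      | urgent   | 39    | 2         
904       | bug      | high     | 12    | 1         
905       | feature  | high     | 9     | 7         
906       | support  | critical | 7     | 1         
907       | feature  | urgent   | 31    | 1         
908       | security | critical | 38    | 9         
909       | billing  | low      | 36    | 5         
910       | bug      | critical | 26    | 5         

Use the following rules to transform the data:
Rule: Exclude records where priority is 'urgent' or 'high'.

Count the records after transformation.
5

Step 1: Count records to exclude
  - 3 (urgent) + 2 (high) = 5 records
Step 2: Total records: 10
Step 3: Remaining = 10 - 5 = 5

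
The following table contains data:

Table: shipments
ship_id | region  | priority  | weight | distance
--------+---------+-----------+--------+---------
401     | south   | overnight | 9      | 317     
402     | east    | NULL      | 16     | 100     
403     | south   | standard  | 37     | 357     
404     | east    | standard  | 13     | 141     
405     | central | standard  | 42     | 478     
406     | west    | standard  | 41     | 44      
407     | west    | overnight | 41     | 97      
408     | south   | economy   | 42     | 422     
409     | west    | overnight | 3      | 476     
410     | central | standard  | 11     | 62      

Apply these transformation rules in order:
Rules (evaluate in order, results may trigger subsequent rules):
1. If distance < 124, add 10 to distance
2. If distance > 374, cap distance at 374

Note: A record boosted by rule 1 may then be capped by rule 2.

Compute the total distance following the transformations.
2280

Step 1: Apply rule 1 to records with distance < 124
  - 4 records get bonus of 10
  - Of these, 0 records then exceed 374 and get capped
Step 2: Apply rule 2 to records with distance > 374
  - 3 records (original) are capped
Step 3: Calculate final sum = 2280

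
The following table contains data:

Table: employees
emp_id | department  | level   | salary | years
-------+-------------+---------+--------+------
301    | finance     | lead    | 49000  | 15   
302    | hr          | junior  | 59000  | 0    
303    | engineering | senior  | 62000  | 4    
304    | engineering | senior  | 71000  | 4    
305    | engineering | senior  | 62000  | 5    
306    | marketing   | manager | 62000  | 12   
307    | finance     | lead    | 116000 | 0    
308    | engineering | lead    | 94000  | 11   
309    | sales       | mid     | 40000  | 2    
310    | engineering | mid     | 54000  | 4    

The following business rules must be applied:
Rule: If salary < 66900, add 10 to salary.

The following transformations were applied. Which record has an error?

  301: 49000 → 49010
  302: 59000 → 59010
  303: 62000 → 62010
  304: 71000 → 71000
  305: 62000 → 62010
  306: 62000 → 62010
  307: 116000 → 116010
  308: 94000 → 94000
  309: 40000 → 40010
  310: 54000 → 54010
Record 307 has an error. The correct transformed value should be 116000, not 116010.

Step 1: Check each record against the rule
Step 2: Record 307 has salary = 116000
Step 3: Since 116000 >= 66900, the bonus should not have been applied
Step 4: Correct value = 116000, but claimed value = 116010
Conclusion: Record 307 has the error.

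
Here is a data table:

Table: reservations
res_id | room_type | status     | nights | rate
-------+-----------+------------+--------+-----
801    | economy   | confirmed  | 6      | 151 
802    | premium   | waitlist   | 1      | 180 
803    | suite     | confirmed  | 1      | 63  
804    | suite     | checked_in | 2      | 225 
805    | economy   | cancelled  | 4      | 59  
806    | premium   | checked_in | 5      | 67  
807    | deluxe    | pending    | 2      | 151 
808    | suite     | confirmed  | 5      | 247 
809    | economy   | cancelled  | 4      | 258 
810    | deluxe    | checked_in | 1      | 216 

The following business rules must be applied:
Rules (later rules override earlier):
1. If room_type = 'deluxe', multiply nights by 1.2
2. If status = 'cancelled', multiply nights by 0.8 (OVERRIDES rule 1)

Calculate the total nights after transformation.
30.0

Step 1: Rule 2 takes priority for records with status = 'cancelled'
  - 2 records: 8 × 0.8 = 6.4
Step 2: Rule 1 applies to remaining records with room_type = 'deluxe'
  - 2 records: 3 × 1.2 = 3.6
Step 3: Other records unchanged: 20
Step 4: Final sum = 6.4 + 3.6 + 20 = 30.0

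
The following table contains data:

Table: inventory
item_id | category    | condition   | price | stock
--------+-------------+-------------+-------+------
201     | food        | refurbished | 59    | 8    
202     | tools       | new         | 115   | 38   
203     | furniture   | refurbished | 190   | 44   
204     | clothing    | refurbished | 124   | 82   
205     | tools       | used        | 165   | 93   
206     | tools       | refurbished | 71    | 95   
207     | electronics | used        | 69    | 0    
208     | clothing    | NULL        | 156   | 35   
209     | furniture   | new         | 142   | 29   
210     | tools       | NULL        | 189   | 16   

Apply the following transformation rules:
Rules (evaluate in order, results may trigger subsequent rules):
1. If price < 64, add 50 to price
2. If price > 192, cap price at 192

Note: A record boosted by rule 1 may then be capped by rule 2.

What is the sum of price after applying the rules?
1330

Step 1: Apply rule 1 to records with price < 64
  - 1 records get bonus of 50
  - Of these, 0 records then exceed 192 and get capped
Step 2: Apply rule 2 to records with price > 192
  - 0 records (original) are capped
Step 3: Calculate final sum = 1330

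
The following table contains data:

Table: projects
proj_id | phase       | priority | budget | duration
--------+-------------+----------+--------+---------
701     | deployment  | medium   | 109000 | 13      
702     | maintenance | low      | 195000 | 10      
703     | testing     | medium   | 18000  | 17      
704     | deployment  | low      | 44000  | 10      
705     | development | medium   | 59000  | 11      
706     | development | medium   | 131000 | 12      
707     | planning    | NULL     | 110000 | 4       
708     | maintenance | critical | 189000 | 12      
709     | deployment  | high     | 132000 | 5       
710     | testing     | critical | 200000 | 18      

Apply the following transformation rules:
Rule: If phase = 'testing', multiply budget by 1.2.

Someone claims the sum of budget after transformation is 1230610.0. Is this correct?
No, the correct result is 1230600.0.

Step 1: Calculate the correct sum after transformation
Step 2: Apply multiplier 1.2 to records where phase = 'testing'
Step 3: Correct result = 1230600.0
Step 4: Claimed result = 1230610.0
Step 5: 1230600.0 ≠ 1230610.0
Conclusion: The claimed result is incorrect. The correct answer is 1230600.0.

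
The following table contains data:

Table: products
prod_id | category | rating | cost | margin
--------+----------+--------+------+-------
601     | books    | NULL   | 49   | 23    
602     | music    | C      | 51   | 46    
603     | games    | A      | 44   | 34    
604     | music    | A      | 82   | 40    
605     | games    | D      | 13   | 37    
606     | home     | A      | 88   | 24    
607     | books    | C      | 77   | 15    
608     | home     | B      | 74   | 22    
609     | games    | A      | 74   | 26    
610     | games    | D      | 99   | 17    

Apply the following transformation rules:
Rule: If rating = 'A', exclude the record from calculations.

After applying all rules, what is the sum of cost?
363

Step 1: Identify records where rating = 'A'
Step 2: The excluded records sum to 288
Step 3: Original total cost = 651
Step 4: Remaining total = 651 - 288 = 363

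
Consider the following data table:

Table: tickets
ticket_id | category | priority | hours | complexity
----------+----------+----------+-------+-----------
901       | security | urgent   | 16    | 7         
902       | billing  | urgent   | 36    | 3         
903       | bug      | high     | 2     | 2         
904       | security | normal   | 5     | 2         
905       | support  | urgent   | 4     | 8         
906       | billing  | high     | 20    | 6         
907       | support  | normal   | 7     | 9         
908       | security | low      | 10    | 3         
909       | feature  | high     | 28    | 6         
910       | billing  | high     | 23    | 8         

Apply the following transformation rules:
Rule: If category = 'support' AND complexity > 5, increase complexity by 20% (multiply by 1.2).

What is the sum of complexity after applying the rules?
57.4

Step 1: Find records where category = 'support' AND complexity > 5
Step 2: 2 records match, summing to 17
Step 3: After multiplier: 17 × 1.2 = 20.4
Step 4: Unaffected records sum: 37
Step 5: Final sum = 20.4 + 37 = 57.4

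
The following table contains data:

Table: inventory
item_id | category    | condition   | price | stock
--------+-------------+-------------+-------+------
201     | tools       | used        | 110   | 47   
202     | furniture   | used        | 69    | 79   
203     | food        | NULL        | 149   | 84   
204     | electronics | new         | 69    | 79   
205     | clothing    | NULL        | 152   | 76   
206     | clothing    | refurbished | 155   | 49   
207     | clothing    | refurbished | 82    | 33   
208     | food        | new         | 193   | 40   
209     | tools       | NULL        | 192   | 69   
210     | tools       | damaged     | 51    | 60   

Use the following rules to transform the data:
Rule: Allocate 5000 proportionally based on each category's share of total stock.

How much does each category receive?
clothing: 1282.47, electronics: 641.23, food: 1006.49, furniture: 641.23, tools: 1428.57

Step 1: Calculate total stock = 616
Step 2: Calculate each category's proportion:
  clothing: 158/616 = 25.65% → 1282.47
  electronics: 79/616 = 12.82% → 641.23
  food: 124/616 = 20.13% → 1006.49
  furniture: 79/616 = 12.82% → 641.23
  tools: 176/616 = 28.57% → 1428.57
Step 3: Verify: sum of allocations ≈ 5000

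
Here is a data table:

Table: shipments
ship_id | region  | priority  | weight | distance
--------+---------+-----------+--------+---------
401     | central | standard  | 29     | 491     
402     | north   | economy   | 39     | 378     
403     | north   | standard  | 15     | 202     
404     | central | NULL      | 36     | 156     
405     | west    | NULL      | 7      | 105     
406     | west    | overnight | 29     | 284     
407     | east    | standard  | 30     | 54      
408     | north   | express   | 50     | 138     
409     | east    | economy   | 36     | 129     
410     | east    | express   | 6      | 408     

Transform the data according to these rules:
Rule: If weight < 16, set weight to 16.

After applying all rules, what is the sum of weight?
297

Step 1: 3 records have weight < 16
Step 2: These records originally summed to 28
Step 3: After setting to minimum: 3 × 16 = 48
Step 4: Unaffected records sum: 249
Step 5: Final sum = 48 + 249 = 297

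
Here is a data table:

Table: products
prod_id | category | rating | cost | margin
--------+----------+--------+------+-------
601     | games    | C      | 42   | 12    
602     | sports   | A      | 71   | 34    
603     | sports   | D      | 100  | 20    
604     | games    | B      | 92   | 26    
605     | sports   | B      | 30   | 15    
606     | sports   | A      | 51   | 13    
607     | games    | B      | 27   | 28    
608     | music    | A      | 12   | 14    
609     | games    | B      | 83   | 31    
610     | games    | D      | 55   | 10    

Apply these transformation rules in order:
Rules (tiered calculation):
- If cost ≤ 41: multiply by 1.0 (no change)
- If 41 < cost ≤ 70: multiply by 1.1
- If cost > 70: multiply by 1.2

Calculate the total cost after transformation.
647.0

Step 1: Tier 1 (cost ≤ 41): 3 records, sum = 69 × 1.0 = 69.0
Step 2: Tier 2 (41 < cost ≤ 70): 3 records, sum = 148 × 1.1 = 162.8
Step 3: Tier 3 (cost > 70): 4 records, sum = 346 × 1.2 = 415.2
Step 4: Final sum = 69.0 + 162.8 + 415.2 = 647.0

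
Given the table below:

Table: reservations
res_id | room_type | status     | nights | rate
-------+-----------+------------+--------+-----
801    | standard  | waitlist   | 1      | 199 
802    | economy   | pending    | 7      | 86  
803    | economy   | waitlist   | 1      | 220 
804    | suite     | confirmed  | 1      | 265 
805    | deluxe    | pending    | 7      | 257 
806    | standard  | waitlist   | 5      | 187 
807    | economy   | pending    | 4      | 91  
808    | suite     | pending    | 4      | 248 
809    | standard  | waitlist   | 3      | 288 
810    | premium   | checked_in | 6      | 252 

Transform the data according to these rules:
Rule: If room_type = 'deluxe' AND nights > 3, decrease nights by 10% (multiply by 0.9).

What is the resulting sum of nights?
38.3

Step 1: Find records where room_type = 'deluxe' AND nights > 3
Step 2: 1 records match, summing to 7
Step 3: After multiplier: 7 × 0.9 = 6.3
Step 4: Unaffected records sum: 32
Step 5: Final sum = 6.3 + 32 = 38.3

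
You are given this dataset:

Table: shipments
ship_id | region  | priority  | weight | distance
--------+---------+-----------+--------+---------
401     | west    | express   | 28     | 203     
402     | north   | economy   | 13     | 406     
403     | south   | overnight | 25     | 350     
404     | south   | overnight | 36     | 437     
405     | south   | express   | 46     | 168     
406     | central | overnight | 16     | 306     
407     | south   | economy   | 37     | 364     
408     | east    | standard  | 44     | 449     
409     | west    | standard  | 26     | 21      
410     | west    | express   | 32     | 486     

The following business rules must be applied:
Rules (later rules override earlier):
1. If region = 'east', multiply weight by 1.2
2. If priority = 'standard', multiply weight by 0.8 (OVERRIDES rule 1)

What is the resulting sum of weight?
289.0

Step 1: Rule 2 takes priority for records with priority = 'standard'
  - 2 records: 70 × 0.8 = 56.0
Step 2: Rule 1 applies to remaining records with region = 'east'
  - 0 records: 0 × 1.2 = 0.0
Step 3: Other records unchanged: 233
Step 4: Final sum = 56.0 + 0.0 + 233 = 289.0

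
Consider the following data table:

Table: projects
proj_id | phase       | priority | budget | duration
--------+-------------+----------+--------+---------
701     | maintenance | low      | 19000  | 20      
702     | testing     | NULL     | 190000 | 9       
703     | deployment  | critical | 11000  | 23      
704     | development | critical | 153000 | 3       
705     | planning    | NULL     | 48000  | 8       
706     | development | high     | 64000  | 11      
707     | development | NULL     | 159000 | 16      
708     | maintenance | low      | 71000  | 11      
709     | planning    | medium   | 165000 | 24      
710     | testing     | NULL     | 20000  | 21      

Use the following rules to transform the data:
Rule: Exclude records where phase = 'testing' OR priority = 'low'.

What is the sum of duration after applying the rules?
85

Step 1: Find records where phase = 'testing' OR priority = 'low'
Step 2: 4 records match, summing to 61
Step 3: Original sum: 146
Step 4: Remaining sum = 146 - 61 = 85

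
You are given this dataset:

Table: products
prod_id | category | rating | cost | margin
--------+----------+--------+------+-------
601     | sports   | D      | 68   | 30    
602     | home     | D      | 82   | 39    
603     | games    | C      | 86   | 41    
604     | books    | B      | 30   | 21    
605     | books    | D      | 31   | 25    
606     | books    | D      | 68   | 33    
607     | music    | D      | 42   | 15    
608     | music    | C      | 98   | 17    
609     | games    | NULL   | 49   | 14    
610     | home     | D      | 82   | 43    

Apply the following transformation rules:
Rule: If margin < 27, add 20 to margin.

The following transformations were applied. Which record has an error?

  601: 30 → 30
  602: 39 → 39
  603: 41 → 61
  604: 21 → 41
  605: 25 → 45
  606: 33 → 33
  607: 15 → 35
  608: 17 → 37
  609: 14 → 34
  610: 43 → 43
Record 603 has an error. The correct transformed value should be 41, not 61.

Step 1: Check each record against the rule
Step 2: Record 603 has margin = 41
Step 3: Since 41 >= 27, the bonus should not have been applied
Step 4: Correct value = 41, but claimed value = 61
Conclusion: Record 603 has the error.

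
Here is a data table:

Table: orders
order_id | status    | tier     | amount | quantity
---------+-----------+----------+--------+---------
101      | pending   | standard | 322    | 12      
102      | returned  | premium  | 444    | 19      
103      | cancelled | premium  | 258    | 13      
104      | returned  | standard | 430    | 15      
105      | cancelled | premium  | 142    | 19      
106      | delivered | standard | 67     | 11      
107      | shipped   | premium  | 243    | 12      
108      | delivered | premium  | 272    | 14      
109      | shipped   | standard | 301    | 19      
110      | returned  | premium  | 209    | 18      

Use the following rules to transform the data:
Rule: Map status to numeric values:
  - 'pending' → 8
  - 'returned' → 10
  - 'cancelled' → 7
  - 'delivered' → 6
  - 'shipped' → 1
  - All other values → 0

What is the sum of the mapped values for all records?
66

Step 1: Apply mapping to each record
Step 2: Count by status:
  'pending': 1 records × 8 = 8
  'returned': 3 records × 10 = 30
  'cancelled': 2 records × 7 = 14
  'delivered': 2 records × 6 = 12
  'shipped': 2 records × 1 = 2
Step 3: Sum all mapped values = 66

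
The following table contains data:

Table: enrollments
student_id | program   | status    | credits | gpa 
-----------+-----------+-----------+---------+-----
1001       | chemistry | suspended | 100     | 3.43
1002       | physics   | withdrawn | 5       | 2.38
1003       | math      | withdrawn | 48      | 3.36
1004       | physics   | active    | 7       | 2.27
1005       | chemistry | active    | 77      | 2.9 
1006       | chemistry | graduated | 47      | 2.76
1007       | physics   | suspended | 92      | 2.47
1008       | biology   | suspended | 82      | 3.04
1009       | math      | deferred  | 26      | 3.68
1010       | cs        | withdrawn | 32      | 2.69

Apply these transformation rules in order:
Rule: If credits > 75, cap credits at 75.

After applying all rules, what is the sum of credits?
465

Step 1: 4 records have credits > 75
Step 2: These records originally summed to 351
Step 3: After capping: 4 × 75 = 300
Step 4: Unaffected records sum: 165
Step 5: Final sum = 300 + 165 = 465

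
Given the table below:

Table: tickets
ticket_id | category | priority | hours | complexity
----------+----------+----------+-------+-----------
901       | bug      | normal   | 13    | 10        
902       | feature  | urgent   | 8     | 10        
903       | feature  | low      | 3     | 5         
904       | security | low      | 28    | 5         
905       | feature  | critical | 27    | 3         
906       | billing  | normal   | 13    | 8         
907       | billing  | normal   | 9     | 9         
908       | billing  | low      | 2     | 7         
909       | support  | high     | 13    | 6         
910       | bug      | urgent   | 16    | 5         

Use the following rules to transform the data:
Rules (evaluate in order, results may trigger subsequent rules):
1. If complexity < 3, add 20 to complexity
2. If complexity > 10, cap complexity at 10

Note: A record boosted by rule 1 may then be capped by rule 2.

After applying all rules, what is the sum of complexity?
68

Step 1: Apply rule 1 to records with complexity < 3
  - 0 records get bonus of 20
  - Of these, 0 records then exceed 10 and get capped
Step 2: Apply rule 2 to records with complexity > 10
  - 0 records (original) are capped
Step 3: Calculate final sum = 68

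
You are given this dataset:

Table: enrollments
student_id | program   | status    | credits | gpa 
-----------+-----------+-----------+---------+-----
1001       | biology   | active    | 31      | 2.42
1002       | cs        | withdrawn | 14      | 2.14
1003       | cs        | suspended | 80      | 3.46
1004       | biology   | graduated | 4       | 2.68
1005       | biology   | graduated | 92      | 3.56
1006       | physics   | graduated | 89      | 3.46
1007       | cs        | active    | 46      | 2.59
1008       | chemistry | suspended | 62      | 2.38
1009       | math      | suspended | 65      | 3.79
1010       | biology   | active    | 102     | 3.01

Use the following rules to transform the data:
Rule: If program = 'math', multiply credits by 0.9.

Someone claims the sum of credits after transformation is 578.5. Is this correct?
Yes, the result is correct.

Step 1: Calculate the correct sum after transformation
Step 2: Apply multiplier 0.9 to records where program = 'math'
Step 3: Correct result = 578.5
Step 4: Claimed result = 578.5
Step 5: 578.5 = 578.5 ✓
Conclusion: The claimed result is correct.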